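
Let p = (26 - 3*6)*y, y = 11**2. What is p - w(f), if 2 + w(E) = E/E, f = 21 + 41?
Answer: 969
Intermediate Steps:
y = 121
f = 62
w(E) = -1 (w(E) = -2 + E/E = -2 + 1 = -1)
p = 968 (p = (26 - 3*6)*121 = (26 - 18)*121 = 8*121 = 968)
p - w(f) = 968 - 1*(-1) = 968 + 1 = 969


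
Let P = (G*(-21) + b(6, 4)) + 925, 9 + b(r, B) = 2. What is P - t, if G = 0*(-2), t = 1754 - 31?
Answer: -805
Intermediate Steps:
t = 1723
b(r, B) = -7 (b(r, B) = -9 + 2 = -7)
G = 0
P = 918 (P = (0*(-21) - 7) + 925 = (0 - 7) + 925 = -7 + 925 = 918)
P - t = 918 - 1*1723 = 918 - 1723 = -805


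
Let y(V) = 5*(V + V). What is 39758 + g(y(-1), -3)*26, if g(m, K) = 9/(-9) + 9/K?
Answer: 39654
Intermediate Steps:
y(V) = 10*V (y(V) = 5*(2*V) = 10*V)
g(m, K) = -1 + 9/K (g(m, K) = 9*(-⅑) + 9/K = -1 + 9/K)
39758 + g(y(-1), -3)*26 = 39758 + ((9 - 1*(-3))/(-3))*26 = 39758 - (9 + 3)/3*26 = 39758 - ⅓*12*26 = 39758 - 4*26 = 39758 - 104 = 39654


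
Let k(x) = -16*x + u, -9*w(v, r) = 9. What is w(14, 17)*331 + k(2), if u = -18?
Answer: -381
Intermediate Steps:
w(v, r) = -1 (w(v, r) = -⅑*9 = -1)
k(x) = -18 - 16*x (k(x) = -16*x - 18 = -18 - 16*x)
w(14, 17)*331 + k(2) = -1*331 + (-18 - 16*2) = -331 + (-18 - 32) = -331 - 50 = -381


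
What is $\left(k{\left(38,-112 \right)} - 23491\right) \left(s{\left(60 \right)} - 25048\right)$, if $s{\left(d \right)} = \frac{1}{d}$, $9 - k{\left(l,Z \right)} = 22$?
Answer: $\frac{8830917004}{15} \approx 5.8873 \cdot 10^{8}$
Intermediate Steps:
$k{\left(l,Z \right)} = -13$ ($k{\left(l,Z \right)} = 9 - 22 = -13$)
$\left(k{\left(38,-112 \right)} - 23491\right) \left(s{\left(60 \right)} - 25048\right) = \left(-13 - 23491\right) \left(\frac{1}{60} - 25048\right) = - 23504 \left(\frac{1}{60} - 25048\right) = \left(-23504\right) \left(- \frac{1502879}{60}\right) = \frac{8830917004}{15}$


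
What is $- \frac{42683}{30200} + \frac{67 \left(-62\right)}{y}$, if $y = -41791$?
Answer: $- \frac{1658314453}{1262088200} \approx -1.3139$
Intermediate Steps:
$- \frac{42683}{30200} + \frac{67 \left(-62\right)}{y} = - \frac{42683}{30200} + \frac{67 \left(-62\right)}{-41791} = \left(-42683\right) \frac{1}{30200} - - \frac{4154}{41791} = - \frac{42683}{30200} + \frac{4154}{41791} = - \frac{1658314453}{1262088200}$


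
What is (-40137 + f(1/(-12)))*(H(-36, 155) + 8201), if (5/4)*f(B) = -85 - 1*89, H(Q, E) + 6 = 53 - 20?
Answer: -1656962868/5 ≈ -3.3139e+8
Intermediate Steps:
H(Q, E) = 27 (H(Q, E) = -6 + (53 - 20) = -6 + 33 = 27)
f(B) = -696/5 (f(B) = 4*(-85 - 1*89)/5 = 4*(-85 - 89)/5 = (⅘)*(-174) = -696/5)
(-40137 + f(1/(-12)))*(H(-36, 155) + 8201) = (-40137 - 696/5)*(27 + 8201) = -201381/5*8228 = -1656962868/5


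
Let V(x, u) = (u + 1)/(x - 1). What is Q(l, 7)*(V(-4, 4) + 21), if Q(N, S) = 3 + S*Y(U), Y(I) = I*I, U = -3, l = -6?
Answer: 1320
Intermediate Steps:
Y(I) = I**2
V(x, u) = (1 + u)/(-1 + x)
Q(N, S) = 3 + 9*S (Q(N, S) = 3 + S*(-3)**2 = 3 + S*9 = 3 + 9*S)
Q(l, 7)*(V(-4, 4) + 21) = (3 + 9*7)*((1 + 4)/(-1 - 4) + 21) = (3 + 63)*(5/(-5) + 21) = 66*(-1/5*5 + 21) = 66*(-1 + 21) = 66*20 = 1320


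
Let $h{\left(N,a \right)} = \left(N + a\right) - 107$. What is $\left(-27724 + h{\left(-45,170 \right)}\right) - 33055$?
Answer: $-60761$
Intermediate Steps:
$h{\left(N,a \right)} = -107 + N + a$
$\left(-27724 + h{\left(-45,170 \right)}\right) - 33055 = \left(-27724 - -18\right) - 33055 = \left(-27724 + 18\right) - 33055 = -27706 - 33055 = -60761$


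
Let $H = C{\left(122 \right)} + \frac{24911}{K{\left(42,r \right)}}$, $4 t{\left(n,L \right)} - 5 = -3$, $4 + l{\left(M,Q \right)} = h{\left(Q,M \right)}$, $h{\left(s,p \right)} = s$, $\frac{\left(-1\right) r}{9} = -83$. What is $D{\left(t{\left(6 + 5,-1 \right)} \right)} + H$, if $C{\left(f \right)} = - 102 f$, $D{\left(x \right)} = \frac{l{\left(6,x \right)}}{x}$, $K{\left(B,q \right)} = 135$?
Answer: $- \frac{1655974}{135} \approx -12266.0$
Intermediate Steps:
$r = 747$ ($r = \left(-9\right) \left(-83\right) = 747$)
$l{\left(M,Q \right)} = -4 + Q$
$t{\left(n,L \right)} = \frac{1}{2}$ ($t{\left(n,L \right)} = \frac{5}{4} + \frac{1}{4} \left(-3\right) = \frac{5}{4} - \frac{3}{4} = \frac{1}{2}$)
$D{\left(x \right)} = \frac{-4 + x}{x}$
$H = - \frac{1655029}{135}$ ($H = \left(-102\right) 122 + \frac{24911}{135} = -12444 + 24911 \cdot \frac{1}{135} = -12444 + \frac{24911}{135} = - \frac{1655029}{135} \approx -12259.0$)
$D{\left(t{\left(6 + 5,-1 \right)} \right)} + H = \frac{1}{\frac{1}{2}} \left(-4 + \frac{1}{2}\right) - \frac{1655029}{135} = 2 \left(- \frac{7}{2}\right) - \frac{1655029}{135} = -7 - \frac{1655029}{135} = - \frac{1655974}{135}$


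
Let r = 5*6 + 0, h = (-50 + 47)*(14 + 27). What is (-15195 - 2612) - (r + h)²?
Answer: -26456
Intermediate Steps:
h = -123 (h = -3*41 = -123)
r = 30 (r = 30 + 0 = 30)
(-15195 - 2612) - (r + h)² = (-15195 - 2612) - (30 - 123)² = -17807 - 1*(-93)² = -17807 - 1*8649 = -17807 - 8649 = -26456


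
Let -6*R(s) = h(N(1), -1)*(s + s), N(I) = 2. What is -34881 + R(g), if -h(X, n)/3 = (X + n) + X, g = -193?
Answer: -35460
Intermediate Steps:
h(X, n) = -6*X - 3*n (h(X, n) = -3*((X + n) + X) = -3*(n + 2*X) = -6*X - 3*n)
R(s) = 3*s (R(s) = -(-6*2 - 3*(-1))*(s + s)/6 = -(-12 + 3)*2*s/6 = -(-3)*2*s/2 = -(-3)*s = 3*s)
-34881 + R(g) = -34881 + 3*(-193) = -34881 - 579 = -35460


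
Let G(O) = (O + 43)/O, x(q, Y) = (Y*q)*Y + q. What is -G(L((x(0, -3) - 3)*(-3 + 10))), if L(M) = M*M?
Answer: -484/441 ≈ -1.0975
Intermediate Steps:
x(q, Y) = q + q*Y**2 (x(q, Y) = q*Y**2 + q = q + q*Y**2)
L(M) = M**2
G(O) = (43 + O)/O
-G(L((x(0, -3) - 3)*(-3 + 10))) = -(43 + ((0*(1 + (-3)**2) - 3)*(-3 + 10))**2)/(((0*(1 + (-3)**2) - 3)*(-3 + 10))**2) = -(43 + ((0*(1 + 9) - 3)*7)**2)/(((0*(1 + 9) - 3)*7)**2) = -(43 + ((0*10 - 3)*7)**2)/(((0*10 - 3)*7)**2) = -(43 + ((0 - 3)*7)**2)/(((0 - 3)*7)**2) = -(43 + (-3*7)**2)/((-3*7)**2) = -(43 + (-21)**2)/((-21)**2) = -(43 + 441)/441 = -484/441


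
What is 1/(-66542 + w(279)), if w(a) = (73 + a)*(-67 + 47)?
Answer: -1/73582 ≈ -1.3590e-5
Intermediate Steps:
w(a) = -1460 - 20*a (w(a) = (73 + a)*(-20) = -1460 - 20*a)
1/(-66542 + w(279)) = 1/(-66542 + (-1460 - 20*279)) = 1/(-66542 + (-1460 - 5580)) = 1/(-66542 - 7040) = 1/(-73582) = -1/73582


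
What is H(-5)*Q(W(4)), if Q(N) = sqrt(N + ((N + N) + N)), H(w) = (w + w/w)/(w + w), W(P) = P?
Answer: 8/5 ≈ 1.6000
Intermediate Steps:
H(w) = (1 + w)/(2*w) (H(w) = (w + 1)/((2*w)) = (1 + w)*(1/(2*w)) = (1 + w)/(2*w))
Q(N) = 2*sqrt(N) (Q(N) = sqrt(N + (2*N + N)) = sqrt(N + 3*N) = sqrt(4*N) = 2*sqrt(N))
H(-5)*Q(W(4)) = ((1/2)*(1 - 5)/(-5))*(2*sqrt(4)) = ((1/2)*(-1/5)*(-4))*(2*2) = (2/5)*4 = 8/5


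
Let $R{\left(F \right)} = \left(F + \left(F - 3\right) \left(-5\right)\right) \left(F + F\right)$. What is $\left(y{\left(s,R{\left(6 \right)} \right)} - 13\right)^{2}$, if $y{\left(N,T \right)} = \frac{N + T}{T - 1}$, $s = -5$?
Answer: $\frac{1700416}{11881} \approx 143.12$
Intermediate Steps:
$R{\left(F \right)} = 2 F \left(15 - 4 F\right)$ ($R{\left(F \right)} = \left(F + \left(-3 + F\right) \left(-5\right)\right) 2 F = \left(F - \left(-15 + 5 F\right)\right) 2 F = \left(15 - 4 F\right) 2 F = 2 F \left(15 - 4 F\right)$)
$y{\left(N,T \right)} = \frac{N + T}{-1 + T}$
$\left(y{\left(s,R{\left(6 \right)} \right)} - 13\right)^{2} = \left(\frac{-5 + 2 \cdot 6 \left(15 - 24\right)}{-1 + 2 \cdot 6 \left(15 - 24\right)} - 13\right)^{2} = \left(\frac{-5 + 2 \cdot 6 \left(-9\right)}{-1 + 2 \cdot 6 \left(-9\right)} - 13\right)^{2} = \left(\frac{-5 - 108}{-1 - 108} - 13\right)^{2} = \left(\frac{1}{-109} \left(-113\right) - 13\right)^{2} = \left(\left(- \frac{1}{109}\right) \left(-113\right) - 13\right)^{2} = \left(\frac{113}{109} - 13\right)^{2} = \left(- \frac{1304}{109}\right)^{2} = \frac{1700416}{11881}$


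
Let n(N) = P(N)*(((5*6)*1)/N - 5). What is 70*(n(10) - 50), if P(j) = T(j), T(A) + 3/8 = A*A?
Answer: -34895/2 ≈ -17448.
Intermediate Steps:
T(A) = -3/8 + A² (T(A) = -3/8 + A*A = -3/8 + A²)
P(j) = -3/8 + j²
n(N) = (-5 + 30/N)*(-3/8 + N²) (n(N) = (-3/8 + N²)*(((5*6)*1)/N - 5) = (-3/8 + N²)*((30*1)/N - 5) = (-3/8 + N²)*(30/N - 5) = (-3/8 + N²)*(-5 + 30/N) = (-5 + 30/N)*(-3/8 + N²))
70*(n(10) - 50) = 70*(-5/8*(-6 + 10)*(-3 + 8*10²)/10 - 50) = 70*(-5/8*⅒*4*(-3 + 8*100) - 50) = 70*(-5/8*⅒*4*(-3 + 800) - 50) = 70*(-5/8*⅒*4*797 - 50) = 70*(-797/4 - 50) = 70*(-997/4) = -34895/2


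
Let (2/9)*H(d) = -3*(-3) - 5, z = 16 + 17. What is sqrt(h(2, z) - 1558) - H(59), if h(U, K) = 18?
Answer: -18 + 2*I*sqrt(385) ≈ -18.0 + 39.243*I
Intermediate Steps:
z = 33
H(d) = 18 (H(d) = 9*(-3*(-3) - 5)/2 = 9*(9 - 5)/2 = (9/2)*4 = 18)
sqrt(h(2, z) - 1558) - H(59) = sqrt(18 - 1558) - 1*18 = sqrt(-1540) - 18 = 2*I*sqrt(385) - 18 = -18 + 2*I*sqrt(385)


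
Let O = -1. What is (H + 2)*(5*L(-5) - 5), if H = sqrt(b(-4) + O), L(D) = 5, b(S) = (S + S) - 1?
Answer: 40 + 20*I*sqrt(10) ≈ 40.0 + 63.246*I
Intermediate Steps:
b(S) = -1 + 2*S (b(S) = 2*S - 1 = -1 + 2*S)
H = I*sqrt(10) (H = sqrt((-1 + 2*(-4)) - 1) = sqrt((-1 - 8) - 1) = sqrt(-9 - 1) = sqrt(-10) = I*sqrt(10) ≈ 3.1623*I)
(H + 2)*(5*L(-5) - 5) = (I*sqrt(10) + 2)*(5*5 - 5) = (2 + I*sqrt(10))*(25 - 5) = (2 + I*sqrt(10))*20 = 40 + 20*I*sqrt(10)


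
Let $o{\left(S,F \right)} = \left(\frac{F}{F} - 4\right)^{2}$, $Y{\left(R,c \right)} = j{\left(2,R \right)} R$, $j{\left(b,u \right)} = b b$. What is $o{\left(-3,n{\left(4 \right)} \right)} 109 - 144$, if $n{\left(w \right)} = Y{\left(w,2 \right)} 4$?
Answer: $837$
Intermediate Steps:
$j{\left(b,u \right)} = b^{2}$
$Y{\left(R,c \right)} = 4 R$ ($Y{\left(R,c \right)} = 2^{2} R = 4 R$)
$n{\left(w \right)} = 16 w$ ($n{\left(w \right)} = 4 w 4 = 16 w$)
$o{\left(S,F \right)} = 9$ ($o{\left(S,F \right)} = \left(1 - 4\right)^{2} = \left(-3\right)^{2} = 9$)
$o{\left(-3,n{\left(4 \right)} \right)} 109 - 144 = 9 \cdot 109 - 144 = 981 - 144 = 837$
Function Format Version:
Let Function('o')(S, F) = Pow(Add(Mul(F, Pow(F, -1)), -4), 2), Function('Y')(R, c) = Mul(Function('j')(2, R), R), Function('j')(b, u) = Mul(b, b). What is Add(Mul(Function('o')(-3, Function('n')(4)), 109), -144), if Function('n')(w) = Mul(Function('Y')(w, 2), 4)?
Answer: 837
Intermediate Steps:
Function('j')(b, u) = Pow(b, 2)
Function('Y')(R, c) = Mul(4, R) (Function('Y')(R, c) = Mul(Pow(2, 2), R) = Mul(4, R))
Function('n')(w) = Mul(16, w) (Function('n')(w) = Mul(Mul(4, w), 4) = Mul(16, w))
Function('o')(S, F) = 9 (Function('o')(S, F) = Pow(Add(1, -4), 2) = Pow(-3, 2) = 9)
Add(Mul(Function('o')(-3, Function('n')(4)), 109), -144) = Add(Mul(9, 109), -144) = Add(981, -144) = 837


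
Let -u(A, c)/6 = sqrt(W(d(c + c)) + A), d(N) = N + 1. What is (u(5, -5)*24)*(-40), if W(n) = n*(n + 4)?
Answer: 28800*sqrt(2) ≈ 40729.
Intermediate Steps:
d(N) = 1 + N
W(n) = n*(4 + n)
u(A, c) = -6*sqrt(A + (1 + 2*c)*(5 + 2*c)) (u(A, c) = -6*sqrt((1 + (c + c))*(4 + (1 + (c + c))) + A) = -6*sqrt((1 + 2*c)*(4 + (1 + 2*c)) + A) = -6*sqrt((1 + 2*c)*(5 + 2*c) + A) = -6*sqrt(A + (1 + 2*c)*(5 + 2*c)))
(u(5, -5)*24)*(-40) = (-6*sqrt(5 + (1 + 2*(-5))*(5 + 2*(-5)))*24)*(-40) = (-6*sqrt(5 + (1 - 10)*(5 - 10))*24)*(-40) = (-6*sqrt(5 - 9*(-5))*24)*(-40) = (-6*sqrt(5 + 45)*24)*(-40) = (-30*sqrt(2)*24)*(-40) = -720*sqrt(2)*(-40) = 28800*sqrt(2)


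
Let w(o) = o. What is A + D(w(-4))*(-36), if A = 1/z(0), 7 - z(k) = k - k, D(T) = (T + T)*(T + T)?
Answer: -16127/7 ≈ -2303.9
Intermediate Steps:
D(T) = 4*T² (D(T) = (2*T)*(2*T) = 4*T²)
z(k) = 7 (z(k) = 7 - (k - k) = 7 - 1*0 = 7 + 0 = 7)
A = ⅐ (A = 1/7 = ⅐ ≈ 0.14286)
A + D(w(-4))*(-36) = ⅐ + (4*(-4)²)*(-36) = ⅐ + (4*16)*(-36) = ⅐ + 64*(-36) = ⅐ - 2304 = -16127/7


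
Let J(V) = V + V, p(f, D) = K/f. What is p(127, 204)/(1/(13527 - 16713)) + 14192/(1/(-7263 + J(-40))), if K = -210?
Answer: -13234236652/127 ≈ -1.0421e+8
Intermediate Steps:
p(f, D) = -210/f
J(V) = 2*V
p(127, 204)/(1/(13527 - 16713)) + 14192/(1/(-7263 + J(-40))) = (-210/127)/(1/(13527 - 16713)) + 14192/(1/(-7263 + 2*(-40))) = (-210*1/127)/(1/(-3186)) + 14192/(1/(-7263 - 80)) = -210/(127*(-1/3186)) + 14192/(1/(-7343)) = -210/127*(-3186) + 14192/(-1/7343) = 669060/127 + 14192*(-7343) = 669060/127 - 104211856 = -13234236652/127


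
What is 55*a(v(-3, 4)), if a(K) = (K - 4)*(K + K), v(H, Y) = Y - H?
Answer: 2310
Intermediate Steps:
a(K) = 2*K*(-4 + K) (a(K) = (-4 + K)*(2*K) = 2*K*(-4 + K))
55*a(v(-3, 4)) = 55*(2*(4 - 1*(-3))*(-4 + (4 - 1*(-3)))) = 55*(2*(4 + 3)*(-4 + (4 + 3))) = 55*(2*7*(-4 + 7)) = 55*(2*7*3) = 55*42 = 2310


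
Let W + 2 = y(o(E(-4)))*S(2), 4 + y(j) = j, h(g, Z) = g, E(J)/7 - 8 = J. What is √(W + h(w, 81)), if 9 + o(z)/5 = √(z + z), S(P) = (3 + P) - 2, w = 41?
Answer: √(-108 + 30*√14) ≈ 2.0615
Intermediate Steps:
S(P) = 1 + P
E(J) = 56 + 7*J
o(z) = -45 + 5*√2*√z (o(z) = -45 + 5*√(z + z) = -45 + 5*√(2*z) = -45 + 5*(√2*√z) = -45 + 5*√2*√z)
y(j) = -4 + j
W = -149 + 30*√14 (W = -2 + (-4 + (-45 + 5*√2*√(56 + 7*(-4))))*(1 + 2) = -2 + (-4 + (-45 + 5*√2*√(56 - 28)))*3 = -2 + (-4 + (-45 + 5*√2*√28))*3 = -2 + (-4 + (-45 + 5*√2*(2*√7)))*3 = -2 + (-4 + (-45 + 10*√14))*3 = -2 + (-49 + 10*√14)*3 = -2 + (-147 + 30*√14) = -149 + 30*√14 ≈ -36.750)
√(W + h(w, 81)) = √((-149 + 30*√14) + 41) = √(-108 + 30*√14)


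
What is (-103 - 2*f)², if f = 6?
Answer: 13225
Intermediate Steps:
(-103 - 2*f)² = (-103 - 2*6)² = (-103 - 12)² = (-115)² = 13225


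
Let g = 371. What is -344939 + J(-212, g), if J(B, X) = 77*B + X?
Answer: -360892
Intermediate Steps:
J(B, X) = X + 77*B
-344939 + J(-212, g) = -344939 + (371 + 77*(-212)) = -344939 + (371 - 16324) = -344939 - 15953 = -360892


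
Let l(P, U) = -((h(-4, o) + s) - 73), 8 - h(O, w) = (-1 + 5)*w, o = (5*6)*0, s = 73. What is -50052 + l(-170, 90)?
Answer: -50060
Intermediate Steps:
o = 0 (o = 30*0 = 0)
h(O, w) = 8 - 4*w (h(O, w) = 8 - (-1 + 5)*w = 8 - 4*w)
l(P, U) = -8 (l(P, U) = -(((8 - 4*0) + 73) - 73) = -(((8 + 0) + 73) - 73) = -((8 + 73) - 73) = -(81 - 73) = -1*8 = -8)
-50052 + l(-170, 90) = -50052 - 8 = -50060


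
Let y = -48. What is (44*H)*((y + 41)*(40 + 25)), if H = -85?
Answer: 1701700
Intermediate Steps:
(44*H)*((y + 41)*(40 + 25)) = (44*(-85))*((-48 + 41)*(40 + 25)) = -(-26180)*65 = -3740*(-455) = 1701700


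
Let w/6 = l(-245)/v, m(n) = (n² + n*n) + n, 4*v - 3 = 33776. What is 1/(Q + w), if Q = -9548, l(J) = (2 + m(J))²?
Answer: 33779/344166692084 ≈ 9.8147e-8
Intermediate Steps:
v = 33779/4 (v = ¾ + (¼)*33776 = ¾ + 8444 = 33779/4 ≈ 8444.8)
m(n) = n + 2*n² (m(n) = (n² + n²) + n = 2*n² + n = n + 2*n²)
l(J) = (2 + J*(1 + 2*J))²
w = 344489213976/33779 (w = 6*((2 - 245*(1 + 2*(-245)))²/(33779/4)) = 6*((2 - 245*(1 - 490))²*(4/33779)) = 6*((2 - 245*(-489))²*(4/33779)) = 6*((2 + 119805)²*(4/33779)) = 6*(119807²*(4/33779)) = 6*(14353717249*(4/33779)) = 6*(57414868996/33779) = 344489213976/33779 ≈ 1.0198e+7)
1/(Q + w) = 1/(-9548 + 344489213976/33779) = 1/(344166692084/33779) = 33779/344166692084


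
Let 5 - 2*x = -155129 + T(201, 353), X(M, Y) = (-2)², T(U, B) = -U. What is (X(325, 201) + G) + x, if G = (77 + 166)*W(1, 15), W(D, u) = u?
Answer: 162633/2 ≈ 81317.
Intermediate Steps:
X(M, Y) = 4
G = 3645 (G = (77 + 166)*15 = 243*15 = 3645)
x = 155335/2 (x = 5/2 - (-155129 - 1*201)/2 = 5/2 - (-155129 - 201)/2 = 5/2 - ½*(-155330) = 5/2 + 77665 = 155335/2 ≈ 77668.)
(X(325, 201) + G) + x = (4 + 3645) + 155335/2 = 3649 + 155335/2 = 162633/2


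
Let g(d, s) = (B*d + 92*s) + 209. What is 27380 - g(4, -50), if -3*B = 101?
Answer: 95717/3 ≈ 31906.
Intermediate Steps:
B = -101/3 (B = -⅓*101 = -101/3 ≈ -33.667)
g(d, s) = 209 + 92*s - 101*d/3 (g(d, s) = (-101*d/3 + 92*s) + 209 = (92*s - 101*d/3) + 209 = 209 + 92*s - 101*d/3)
27380 - g(4, -50) = 27380 - (209 + 92*(-50) - 101/3*4) = 27380 - (209 - 4600 - 404/3) = 27380 - 1*(-13577/3) = 27380 + 13577/3 = 95717/3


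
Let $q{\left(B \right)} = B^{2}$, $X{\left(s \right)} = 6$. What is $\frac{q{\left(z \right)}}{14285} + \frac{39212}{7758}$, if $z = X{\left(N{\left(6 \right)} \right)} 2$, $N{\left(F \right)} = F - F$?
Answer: $\frac{280630286}{55411515} \approx 5.0645$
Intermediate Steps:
$N{\left(F \right)} = 0$
$z = 12$ ($z = 6 \cdot 2 = 12$)
$\frac{q{\left(z \right)}}{14285} + \frac{39212}{7758} = \frac{12^{2}}{14285} + \frac{39212}{7758} = 144 \cdot \frac{1}{14285} + 39212 \cdot \frac{1}{7758} = \frac{144}{14285} + \frac{19606}{3879} = \frac{280630286}{55411515}$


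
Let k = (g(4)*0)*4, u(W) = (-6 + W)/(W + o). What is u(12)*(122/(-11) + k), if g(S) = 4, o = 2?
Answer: -366/77 ≈ -4.7533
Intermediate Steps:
u(W) = (-6 + W)/(2 + W) (u(W) = (-6 + W)/(W + 2) = (-6 + W)/(2 + W))
k = 0 (k = (4*0)*4 = 0*4 = 0)
u(12)*(122/(-11) + k) = ((-6 + 12)/(2 + 12))*(122/(-11) + 0) = (6/14)*(122*(-1/11) + 0) = ((1/14)*6)*(-122/11 + 0) = (3/7)*(-122/11) = -366/77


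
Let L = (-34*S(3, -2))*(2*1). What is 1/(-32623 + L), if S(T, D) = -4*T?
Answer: -1/31807 ≈ -3.1440e-5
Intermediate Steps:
L = 816 (L = (-(-136)*3)*(2*1) = -34*(-12)*2 = 408*2 = 816)
1/(-32623 + L) = 1/(-32623 + 816) = 1/(-31807) = -1/31807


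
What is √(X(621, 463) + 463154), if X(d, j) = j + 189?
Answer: 9*√5726 ≈ 681.03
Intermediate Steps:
X(d, j) = 189 + j
√(X(621, 463) + 463154) = √((189 + 463) + 463154) = √(652 + 463154) = √463806 = 9*√5726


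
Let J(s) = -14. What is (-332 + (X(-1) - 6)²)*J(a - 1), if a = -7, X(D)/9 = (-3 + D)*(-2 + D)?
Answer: -141008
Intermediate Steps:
X(D) = 9*(-3 + D)*(-2 + D) (X(D) = 9*((-3 + D)*(-2 + D)) = 9*(-3 + D)*(-2 + D))
(-332 + (X(-1) - 6)²)*J(a - 1) = (-332 + ((54 - 45*(-1) + 9*(-1)²) - 6)²)*(-14) = (-332 + ((54 + 45 + 9*1) - 6)²)*(-14) = (-332 + ((54 + 45 + 9) - 6)²)*(-14) = (-332 + (108 - 6)²)*(-14) = (-332 + 102²)*(-14) = (-332 + 10404)*(-14) = 10072*(-14) = -141008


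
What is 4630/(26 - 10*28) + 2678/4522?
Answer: -5064162/287147 ≈ -17.636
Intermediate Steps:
4630/(26 - 10*28) + 2678/4522 = 4630/(26 - 280) + 2678*(1/4522) = 4630/(-254) + 1339/2261 = 4630*(-1/254) + 1339/2261 = -2315/127 + 1339/2261 = -5064162/287147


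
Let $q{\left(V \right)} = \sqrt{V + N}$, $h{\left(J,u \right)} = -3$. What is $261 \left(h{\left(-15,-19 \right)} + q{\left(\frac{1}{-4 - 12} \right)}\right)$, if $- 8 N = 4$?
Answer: $-783 + \frac{783 i}{4} \approx -783.0 + 195.75 i$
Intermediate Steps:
$N = - \frac{1}{2}$ ($N = \left(- \frac{1}{8}\right) 4 = - \frac{1}{2} \approx -0.5$)
$q{\left(V \right)} = \sqrt{- \frac{1}{2} + V}$ ($q{\left(V \right)} = \sqrt{V - \frac{1}{2}} = \sqrt{- \frac{1}{2} + V}$)
$261 \left(h{\left(-15,-19 \right)} + q{\left(\frac{1}{-4 - 12} \right)}\right) = 261 \left(-3 + \frac{\sqrt{-2 + \frac{4}{-4 - 12}}}{2}\right) = 261 \left(-3 + \frac{\sqrt{-2 + \frac{4}{-16}}}{2}\right) = 261 \left(-3 + \frac{\sqrt{-2 + 4 \left(- \frac{1}{16}\right)}}{2}\right) = 261 \left(-3 + \frac{\sqrt{-2 - \frac{1}{4}}}{2}\right) = 261 \left(-3 + \frac{\sqrt{- \frac{9}{4}}}{2}\right) = 261 \left(-3 + \frac{\frac{3}{2} i}{2}\right) = 261 \left(-3 + \frac{3 i}{4}\right) = -783 + \frac{783 i}{4}$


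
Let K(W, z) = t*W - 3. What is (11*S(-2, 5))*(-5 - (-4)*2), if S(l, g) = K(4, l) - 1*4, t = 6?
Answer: 561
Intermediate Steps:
K(W, z) = -3 + 6*W (K(W, z) = 6*W - 3 = -3 + 6*W)
S(l, g) = 17 (S(l, g) = (-3 + 6*4) - 1*4 = (-3 + 24) - 4 = 21 - 4 = 17)
(11*S(-2, 5))*(-5 - (-4)*2) = (11*17)*(-5 - (-4)*2) = 187*(-5 - 1*(-8)) = 187*(-5 + 8) = 187*3 = 561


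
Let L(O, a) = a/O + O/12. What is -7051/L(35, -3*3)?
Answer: -2961420/1117 ≈ -2651.2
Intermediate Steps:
L(O, a) = O/12 + a/O (L(O, a) = a/O + O*(1/12) = a/O + O/12 = O/12 + a/O)
-7051/L(35, -3*3) = -7051/((1/12)*35 - 3*3/35) = -7051/(35/12 - 9*1/35) = -7051/(35/12 - 9/35) = -7051/1117/420 = -7051*420/1117 = -2961420/1117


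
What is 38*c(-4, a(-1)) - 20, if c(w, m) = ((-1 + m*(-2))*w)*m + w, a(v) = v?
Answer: -20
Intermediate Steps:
c(w, m) = w + m*w*(-1 - 2*m) (c(w, m) = ((-1 - 2*m)*w)*m + w = (w*(-1 - 2*m))*m + w = m*w*(-1 - 2*m) + w = w + m*w*(-1 - 2*m))
38*c(-4, a(-1)) - 20 = 38*(-4*(1 - 1*(-1) - 2*(-1)**2)) - 20 = 38*(-4*(1 + 1 - 2*1)) - 20 = 38*(-4*(1 + 1 - 2)) - 20 = 38*(-4*0) - 20 = 38*0 - 20 = 0 - 20 = -20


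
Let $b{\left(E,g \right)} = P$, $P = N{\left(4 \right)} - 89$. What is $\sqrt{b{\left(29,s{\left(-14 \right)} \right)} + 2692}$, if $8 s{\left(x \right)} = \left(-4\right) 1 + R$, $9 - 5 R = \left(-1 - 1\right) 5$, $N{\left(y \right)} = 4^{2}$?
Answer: $3 \sqrt{291} \approx 51.176$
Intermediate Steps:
$N{\left(y \right)} = 16$
$R = \frac{19}{5}$ ($R = \frac{9}{5} - \frac{\left(-1 - 1\right) 5}{5} = \frac{9}{5} - \frac{\left(-2\right) 5}{5} = \frac{9}{5} - -2 = \frac{9}{5} + 2 = \frac{19}{5} \approx 3.8$)
$P = -73$ ($P = 16 - 89 = -73$)
$s{\left(x \right)} = - \frac{1}{40}$ ($s{\left(x \right)} = \frac{\left(-4\right) 1 + \frac{19}{5}}{8} = \frac{-4 + \frac{19}{5}}{8} = \frac{1}{8} \left(- \frac{1}{5}\right) = - \frac{1}{40}$)
$b{\left(E,g \right)} = -73$
$\sqrt{b{\left(29,s{\left(-14 \right)} \right)} + 2692} = \sqrt{-73 + 2692} = \sqrt{2619} = 3 \sqrt{291}$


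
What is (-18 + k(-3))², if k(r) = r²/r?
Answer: 441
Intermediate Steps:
k(r) = r
(-18 + k(-3))² = (-18 - 3)² = (-21)² = 441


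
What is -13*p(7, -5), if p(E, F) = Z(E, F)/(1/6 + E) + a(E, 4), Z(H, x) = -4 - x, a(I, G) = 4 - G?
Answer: -78/43 ≈ -1.8140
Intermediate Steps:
p(E, F) = (-4 - F)/(⅙ + E) (p(E, F) = (-4 - F)/(1/6 + E) + (4 - 1*4) = (-4 - F)/(⅙ + E) + (4 - 4) = (-4 - F)/(⅙ + E) + 0 = (-4 - F)/(⅙ + E))
-13*p(7, -5) = -78*(-4 - 1*(-5))/(1 + 6*7) = -78*(-4 + 5)/(1 + 42) = -78/43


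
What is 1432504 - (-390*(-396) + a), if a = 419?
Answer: 1277645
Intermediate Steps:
1432504 - (-390*(-396) + a) = 1432504 - (-390*(-396) + 419) = 1432504 - (154440 + 419) = 1432504 - 1*154859 = 1432504 - 154859 = 1277645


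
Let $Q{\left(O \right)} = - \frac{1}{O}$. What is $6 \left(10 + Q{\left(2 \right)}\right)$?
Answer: $57$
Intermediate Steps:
$6 \left(10 + Q{\left(2 \right)}\right) = 6 \left(10 - \frac{1}{2}\right) = 6 \cdot \frac{19}{2} = 57$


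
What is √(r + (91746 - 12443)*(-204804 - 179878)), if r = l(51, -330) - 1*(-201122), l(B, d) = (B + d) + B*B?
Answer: I*√30506233202 ≈ 1.7466e+5*I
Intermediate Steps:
l(B, d) = B + d + B² (l(B, d) = (B + d) + B² = B + d + B²)
r = 203444 (r = (51 - 330 + 51²) - 1*(-201122) = (51 - 330 + 2601) + 201122 = 2322 + 201122 = 203444)
√(r + (91746 - 12443)*(-204804 - 179878)) = √(203444 + (91746 - 12443)*(-204804 - 179878)) = √(203444 + 79303*(-384682)) = √(203444 - 30506436646) = √(-30506233202) = I*√30506233202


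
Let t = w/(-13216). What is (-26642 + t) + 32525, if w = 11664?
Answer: 4858629/826 ≈ 5882.1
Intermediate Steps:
t = -729/826 (t = 11664/(-13216) = 11664*(-1/13216) = -729/826 ≈ -0.88257)
(-26642 + t) + 32525 = (-26642 - 729/826) + 32525 = -22007021/826 + 32525 = 4858629/826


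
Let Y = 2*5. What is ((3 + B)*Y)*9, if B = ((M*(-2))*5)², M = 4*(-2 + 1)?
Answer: 144270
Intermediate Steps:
M = -4 (M = 4*(-1) = -4)
B = 1600 (B = (-4*(-2)*5)² = (8*5)² = 40² = 1600)
Y = 10
((3 + B)*Y)*9 = ((3 + 1600)*10)*9 = (1603*10)*9 = 16030*9 = 144270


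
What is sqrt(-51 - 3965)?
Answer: 4*I*sqrt(251) ≈ 63.372*I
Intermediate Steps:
sqrt(-51 - 3965) = sqrt(-4016) = 4*I*sqrt(251)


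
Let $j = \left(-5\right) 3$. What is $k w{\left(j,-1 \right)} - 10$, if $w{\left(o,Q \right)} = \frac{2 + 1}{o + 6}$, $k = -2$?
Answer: $- \frac{28}{3} \approx -9.3333$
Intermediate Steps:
$j = -15$
$w{\left(o,Q \right)} = \frac{3}{6 + o}$
$k w{\left(j,-1 \right)} - 10 = - 2 \frac{3}{6 - 15} - 10 = - 2 \frac{3}{-9} - 10 = - 2 \cdot 3 \left(- \frac{1}{9}\right) - 10 = \left(-2\right) \left(- \frac{1}{3}\right) - 10 = \frac{2}{3} - 10 = - \frac{28}{3}$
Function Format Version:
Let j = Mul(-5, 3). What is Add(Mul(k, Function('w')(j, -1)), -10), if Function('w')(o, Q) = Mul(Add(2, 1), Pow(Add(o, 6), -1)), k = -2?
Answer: Rational(-28, 3) ≈ -9.3333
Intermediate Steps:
j = -15
Function('w')(o, Q) = Mul(3, Pow(Add(6, o), -1))
Add(Mul(k, Function('w')(j, -1)), -10) = Add(Mul(-2, Mul(3, Pow(Add(6, -15), -1))), -10) = Add(Mul(-2, Mul(3, Pow(-9, -1))), -10) = Add(Mul(-2, Mul(3, Rational(-1, 9))), -10) = Add(Mul(-2, Rational(-1, 3)), -10) = Add(Rational(2, 3), -10) = Rational(-28, 3)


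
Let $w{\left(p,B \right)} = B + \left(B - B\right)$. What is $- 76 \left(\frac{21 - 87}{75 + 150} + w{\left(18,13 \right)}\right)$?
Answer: $- \frac{72428}{75} \approx -965.71$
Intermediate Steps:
$w{\left(p,B \right)} = B$ ($w{\left(p,B \right)} = B + 0 = B$)
$- 76 \left(\frac{21 - 87}{75 + 150} + w{\left(18,13 \right)}\right) = - 76 \left(\frac{21 - 87}{75 + 150} + 13\right) = - 76 \left(- \frac{66}{225} + 13\right) = - 76 \left(\left(-66\right) \frac{1}{225} + 13\right) = - 76 \left(- \frac{22}{75} + 13\right) = \left(-76\right) \frac{953}{75} = - \frac{72428}{75}$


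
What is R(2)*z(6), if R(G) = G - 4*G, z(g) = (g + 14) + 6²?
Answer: -336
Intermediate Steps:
z(g) = 50 + g (z(g) = (14 + g) + 36 = 50 + g)
R(G) = -3*G
R(2)*z(6) = (-3*2)*(50 + 6) = -6*56 = -336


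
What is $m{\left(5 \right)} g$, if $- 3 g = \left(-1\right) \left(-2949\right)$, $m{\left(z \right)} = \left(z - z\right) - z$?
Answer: $4915$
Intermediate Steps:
$m{\left(z \right)} = - z$ ($m{\left(z \right)} = 0 - z = - z$)
$g = -983$ ($g = - \frac{\left(-1\right) \left(-2949\right)}{3} = \left(- \frac{1}{3}\right) 2949 = -983$)
$m{\left(5 \right)} g = \left(-1\right) 5 \left(-983\right) = \left(-5\right) \left(-983\right) = 4915$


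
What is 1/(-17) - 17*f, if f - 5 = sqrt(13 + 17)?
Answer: -1446/17 - 17*sqrt(30) ≈ -178.17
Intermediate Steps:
f = 5 + sqrt(30) (f = 5 + sqrt(13 + 17) = 5 + sqrt(30) ≈ 10.477)
1/(-17) - 17*f = 1/(-17) - 17*(5 + sqrt(30)) = -1/17 + (-85 - 17*sqrt(30)) = -1446/17 - 17*sqrt(30)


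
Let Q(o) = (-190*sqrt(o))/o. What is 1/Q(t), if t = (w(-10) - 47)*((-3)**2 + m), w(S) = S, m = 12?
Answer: -3*I*sqrt(133)/190 ≈ -0.18209*I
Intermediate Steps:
t = -1197 (t = (-10 - 47)*((-3)**2 + 12) = -57*(9 + 12) = -57*21 = -1197)
Q(o) = -190/sqrt(o)
1/Q(t) = 1/(-(-10)*I*sqrt(133)/21) = 1/(10*I*sqrt(133)/21) = -3*I*sqrt(133)/190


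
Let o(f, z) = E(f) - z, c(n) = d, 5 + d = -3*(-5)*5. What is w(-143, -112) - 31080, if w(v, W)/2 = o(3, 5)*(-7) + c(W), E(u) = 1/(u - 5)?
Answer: -30863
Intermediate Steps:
d = 70 (d = -5 - 3*(-5)*5 = -5 + 15*5 = -5 + 75 = 70)
c(n) = 70
E(u) = 1/(-5 + u)
o(f, z) = 1/(-5 + f) - z
w(v, W) = 217 (w(v, W) = 2*(((1 - 1*5*(-5 + 3))/(-5 + 3))*(-7) + 70) = 2*(((1 - 1*5*(-2))/(-2))*(-7) + 70) = 2*(-(1 + 10)/2*(-7) + 70) = 2*(-½*11*(-7) + 70) = 2*(-11/2*(-7) + 70) = 2*(77/2 + 70) = 2*(217/2) = 217)
w(-143, -112) - 31080 = 217 - 31080 = -30863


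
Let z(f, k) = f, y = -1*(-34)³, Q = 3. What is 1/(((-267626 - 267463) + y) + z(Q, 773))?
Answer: -1/495782 ≈ -2.0170e-6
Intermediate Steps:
y = 39304 (y = -1*(-39304) = 39304)
1/(((-267626 - 267463) + y) + z(Q, 773)) = 1/(((-267626 - 267463) + 39304) + 3) = 1/((-535089 + 39304) + 3) = 1/(-495785 + 3) = 1/(-495782) = -1/495782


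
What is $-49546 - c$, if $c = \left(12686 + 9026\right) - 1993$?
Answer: $-69265$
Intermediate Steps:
$c = 19719$ ($c = 21712 - 1993 = 19719$)
$-49546 - c = -49546 - 19719 = -69265$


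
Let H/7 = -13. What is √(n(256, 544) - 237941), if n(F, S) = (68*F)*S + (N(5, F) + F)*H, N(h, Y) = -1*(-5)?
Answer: 6*√255785 ≈ 3034.5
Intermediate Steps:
N(h, Y) = 5
H = -91 (H = 7*(-13) = -91)
n(F, S) = -455 - 91*F + 68*F*S (n(F, S) = (68*F)*S + (5 + F)*(-91) = 68*F*S + (-455 - 91*F) = -455 - 91*F + 68*F*S)
√(n(256, 544) - 237941) = √((-455 - 91*256 + 68*256*544) - 237941) = √((-455 - 23296 + 9469952) - 237941) = √(9446201 - 237941) = √9208260 = 6*√255785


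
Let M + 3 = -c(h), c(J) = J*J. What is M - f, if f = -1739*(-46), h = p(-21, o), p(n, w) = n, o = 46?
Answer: -80438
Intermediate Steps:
h = -21
c(J) = J²
M = -444 (M = -3 - 1*(-21)² = -3 - 1*441 = -3 - 441 = -444)
f = 79994
M - f = -444 - 1*79994 = -444 - 79994 = -80438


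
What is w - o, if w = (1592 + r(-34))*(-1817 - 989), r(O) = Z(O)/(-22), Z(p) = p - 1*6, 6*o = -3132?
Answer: -49189050/11 ≈ -4.4717e+6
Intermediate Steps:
o = -522 (o = (1/6)*(-3132) = -522)
Z(p) = -6 + p (Z(p) = p - 6 = -6 + p)
r(O) = 3/11 - O/22 (r(O) = (-6 + O)/(-22) = (-6 + O)*(-1/22) = 3/11 - O/22)
w = -49194792/11 (w = (1592 + (3/11 - 1/22*(-34)))*(-1817 - 989) = (1592 + (3/11 + 17/11))*(-2806) = (1592 + 20/11)*(-2806) = (17532/11)*(-2806) = -49194792/11 ≈ -4.4723e+6)
w - o = -49194792/11 - 1*(-522) = -49194792/11 + 522 = -49189050/11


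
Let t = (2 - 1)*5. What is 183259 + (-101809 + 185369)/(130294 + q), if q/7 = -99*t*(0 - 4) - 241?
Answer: 26108443513/142467 ≈ 1.8326e+5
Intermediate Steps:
t = 5 (t = 1*5 = 5)
q = 12173 (q = 7*(-495*(0 - 4) - 241) = 7*(-495*(-4) - 241) = 7*(-99*(-20) - 241) = 7*(1980 - 241) = 7*1739 = 12173)
183259 + (-101809 + 185369)/(130294 + q) = 183259 + (-101809 + 185369)/(130294 + 12173) = 183259 + 83560/142467 = 26108443513/142467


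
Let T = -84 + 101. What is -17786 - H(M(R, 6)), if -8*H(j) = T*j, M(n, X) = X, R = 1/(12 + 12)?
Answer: -71093/4 ≈ -17773.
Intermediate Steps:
R = 1/24 ≈ 0.041667
T = 17
H(j) = -17*j/8
-17786 - H(M(R, 6)) = -17786 - (-17)*6/8 = -17786 - 1*(-51/4) = -17786 + 51/4 = -71093/4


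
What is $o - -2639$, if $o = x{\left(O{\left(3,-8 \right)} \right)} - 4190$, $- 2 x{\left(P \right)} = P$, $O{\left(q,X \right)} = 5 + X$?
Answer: $- \frac{3099}{2} \approx -1549.5$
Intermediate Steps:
$x{\left(P \right)} = - \frac{P}{2}$
$o = - \frac{8377}{2}$ ($o = - \frac{5 - 8}{2} - 4190 = \left(- \frac{1}{2}\right) \left(-3\right) - 4190 = \frac{3}{2} - 4190 = - \frac{8377}{2} \approx -4188.5$)
$o - -2639 = - \frac{8377}{2} - -2639 = - \frac{8377}{2} + 2639 = - \frac{3099}{2}$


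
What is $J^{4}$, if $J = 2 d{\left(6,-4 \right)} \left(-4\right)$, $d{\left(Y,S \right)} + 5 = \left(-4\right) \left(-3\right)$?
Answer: $9834496$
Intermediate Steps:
$d{\left(Y,S \right)} = 7$ ($d{\left(Y,S \right)} = -5 - -12 = -5 + 12 = 7$)
$J = -56$ ($J = 2 \cdot 7 \left(-4\right) = 14 \left(-4\right) = -56$)
$J^{4} = \left(-56\right)^{4} = 9834496$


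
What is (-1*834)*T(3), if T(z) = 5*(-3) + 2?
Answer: 10842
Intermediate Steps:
T(z) = -13 (T(z) = -15 + 2 = -13)
(-1*834)*T(3) = -1*834*(-13) = -834*(-13) = 10842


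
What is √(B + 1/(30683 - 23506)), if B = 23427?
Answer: 2*√301677264415/7177 ≈ 153.06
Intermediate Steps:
√(B + 1/(30683 - 23506)) = √(23427 + 1/(30683 - 23506)) = √(23427 + 1/7177) = √(168135580/7177) = 2*√301677264415/7177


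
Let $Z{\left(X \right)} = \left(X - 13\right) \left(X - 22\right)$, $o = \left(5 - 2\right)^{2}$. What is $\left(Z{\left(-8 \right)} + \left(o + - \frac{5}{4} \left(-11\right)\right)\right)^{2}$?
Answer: $\frac{6817321}{16} \approx 4.2608 \cdot 10^{5}$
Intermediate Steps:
$o = 9$ ($o = 3^{2} = 9$)
$Z{\left(X \right)} = \left(-22 + X\right) \left(-13 + X\right)$ ($Z{\left(X \right)} = \left(-13 + X\right) \left(-22 + X\right) = \left(-22 + X\right) \left(-13 + X\right)$)
$\left(Z{\left(-8 \right)} + \left(o + - \frac{5}{4} \left(-11\right)\right)\right)^{2} = \left(\left(286 + \left(-8\right)^{2} - -280\right) + \left(9 + - \frac{5}{4} \left(-11\right)\right)\right)^{2} = \left(\left(286 + 64 + 280\right) + \left(9 + \left(-5\right) \frac{1}{4} \left(-11\right)\right)\right)^{2} = \left(630 + \left(9 - - \frac{55}{4}\right)\right)^{2} = \left(630 + \left(9 + \frac{55}{4}\right)\right)^{2} = \left(630 + \frac{91}{4}\right)^{2} = \left(\frac{2611}{4}\right)^{2} = \frac{6817321}{16}$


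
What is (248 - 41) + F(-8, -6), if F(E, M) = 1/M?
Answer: 1241/6 ≈ 206.83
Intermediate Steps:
(248 - 41) + F(-8, -6) = (248 - 41) + 1/(-6) = 207 - 1/6 = 1241/6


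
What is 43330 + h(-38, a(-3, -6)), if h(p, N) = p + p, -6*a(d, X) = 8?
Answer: 43254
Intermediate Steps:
a(d, X) = -4/3 (a(d, X) = -1/6*8 = -4/3)
h(p, N) = 2*p
43330 + h(-38, a(-3, -6)) = 43330 + 2*(-38) = 43330 - 76 = 43254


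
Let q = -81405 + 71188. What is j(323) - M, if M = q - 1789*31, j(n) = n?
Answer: 65999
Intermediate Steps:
q = -10217
M = -65676 (M = -10217 - 1789*31 = -10217 - 55459 = -65676)
j(323) - M = 323 - 1*(-65676) = 323 + 65676 = 65999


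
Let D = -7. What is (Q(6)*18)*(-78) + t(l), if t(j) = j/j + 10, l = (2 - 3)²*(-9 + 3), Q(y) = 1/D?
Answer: 1481/7 ≈ 211.57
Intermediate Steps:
Q(y) = -⅐ (Q(y) = 1/(-7) = -⅐)
l = -6 (l = (-1)²*(-6) = 1*(-6) = -6)
t(j) = 11 (t(j) = 1 + 10 = 11)
(Q(6)*18)*(-78) + t(l) = -⅐*18*(-78) + 11 = -18/7*(-78) + 11 = 1404/7 + 11 = 1481/7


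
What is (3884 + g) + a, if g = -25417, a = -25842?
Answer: -47375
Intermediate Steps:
(3884 + g) + a = (3884 - 25417) - 25842 = -21533 - 25842 = -47375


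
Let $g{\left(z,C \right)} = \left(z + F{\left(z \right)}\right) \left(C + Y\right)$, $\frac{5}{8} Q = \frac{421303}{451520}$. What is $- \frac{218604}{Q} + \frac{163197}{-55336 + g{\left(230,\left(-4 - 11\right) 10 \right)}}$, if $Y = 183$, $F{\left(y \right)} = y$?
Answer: $- \frac{2477294354998491}{16917843268} \approx -1.4643 \cdot 10^{5}$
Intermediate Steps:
$Q = \frac{421303}{282200}$ ($Q = \frac{8 \cdot \frac{421303}{451520}}{5} = \frac{8 \cdot 421303 \cdot \frac{1}{451520}}{5} = \frac{8}{5} \cdot \frac{421303}{451520} = \frac{421303}{282200} \approx 1.4929$)
$g{\left(z,C \right)} = 2 z \left(183 + C\right)$ ($g{\left(z,C \right)} = \left(z + z\right) \left(C + 183\right) = 2 z \left(183 + C\right)$)
$- \frac{218604}{Q} + \frac{163197}{-55336 + g{\left(230,\left(-4 - 11\right) 10 \right)}} = - \frac{218604}{\frac{421303}{282200}} + \frac{163197}{-55336 + 2 \cdot 230 \left(183 + \left(-4 - 11\right) 10\right)} = \left(-218604\right) \frac{282200}{421303} + \frac{163197}{-55336 + 2 \cdot 230 \left(183 - 150\right)} = - \frac{61690048800}{421303} + \frac{163197}{-55336 + 2 \cdot 230 \left(183 - 150\right)} = - \frac{61690048800}{421303} + \frac{163197}{-55336 + 2 \cdot 230 \cdot 33} = - \frac{61690048800}{421303} + \frac{163197}{-55336 + 15180} = - \frac{61690048800}{421303} + \frac{163197}{-40156} = - \frac{61690048800}{421303} + 163197 \left(- \frac{1}{40156}\right) = - \frac{61690048800}{421303} - \frac{163197}{40156} = - \frac{2477294354998491}{16917843268}$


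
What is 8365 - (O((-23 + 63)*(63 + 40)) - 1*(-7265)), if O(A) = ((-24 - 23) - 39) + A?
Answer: -2934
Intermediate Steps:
O(A) = -86 + A (O(A) = (-47 - 39) + A = -86 + A)
8365 - (O((-23 + 63)*(63 + 40)) - 1*(-7265)) = 8365 - ((-86 + (-23 + 63)*(63 + 40)) - 1*(-7265)) = 8365 - ((-86 + 40*103) + 7265) = 8365 - ((-86 + 4120) + 7265) = 8365 - (4034 + 7265) = 8365 - 1*11299 = 8365 - 11299 = -2934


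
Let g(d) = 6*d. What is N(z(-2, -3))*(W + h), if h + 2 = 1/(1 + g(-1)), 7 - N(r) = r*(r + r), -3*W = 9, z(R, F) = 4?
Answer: 130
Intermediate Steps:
W = -3 (W = -⅓*9 = -3)
N(r) = 7 - 2*r² (N(r) = 7 - r*(r + r) = 7 - r*2*r = 7 - 2*r²)
h = -11/5 (h = -2 + 1/(1 + 6*(-1)) = -2 + 1/(1 - 6) = -2 + 1/(-5) = -2 - ⅕ = -11/5 ≈ -2.2000)
N(z(-2, -3))*(W + h) = (7 - 2*4²)*(-3 - 11/5) = (7 - 2*16)*(-26/5) = (7 - 32)*(-26/5) = -25*(-26/5) = 130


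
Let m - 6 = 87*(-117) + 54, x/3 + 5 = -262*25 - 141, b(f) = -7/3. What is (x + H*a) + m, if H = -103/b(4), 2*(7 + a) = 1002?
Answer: -58803/7 ≈ -8400.4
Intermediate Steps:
b(f) = -7/3 (b(f) = -7*1/3 = -7/3)
a = 494 (a = -7 + (1/2)*1002 = -7 + 501 = 494)
H = 309/7 (H = -103/(-7/3) = -103*(-3/7) = 309/7 ≈ 44.143)
x = -20088 (x = -15 + 3*(-262*25 - 141) = -15 + 3*(-6550 - 141) = -15 + 3*(-6691) = -15 - 20073 = -20088)
m = -10119 (m = 6 + (87*(-117) + 54) = 6 + (-10179 + 54) = 6 - 10125 = -10119)
(x + H*a) + m = (-20088 + (309/7)*494) - 10119 = (-20088 + 152646/7) - 10119 = 12030/7 - 10119 = -58803/7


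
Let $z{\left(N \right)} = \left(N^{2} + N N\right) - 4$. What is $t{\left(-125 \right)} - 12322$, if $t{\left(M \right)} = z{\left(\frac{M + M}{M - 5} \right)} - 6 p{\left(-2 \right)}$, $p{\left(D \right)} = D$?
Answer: $- \frac{2079816}{169} \approx -12307.0$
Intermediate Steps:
$z{\left(N \right)} = -4 + 2 N^{2}$ ($z{\left(N \right)} = \left(N^{2} + N^{2}\right) - 4 = 2 N^{2} - 4 = -4 + 2 N^{2}$)
$t{\left(M \right)} = 8 + \frac{8 M^{2}}{\left(-5 + M\right)^{2}}$ ($t{\left(M \right)} = \left(-4 + 2 \left(\frac{M + M}{M - 5}\right)^{2}\right) - -12 = \left(-4 + 2 \left(\frac{2 M}{-5 + M}\right)^{2}\right) + 12 = \left(-4 + 2 \frac{4 M^{2}}{\left(-5 + M\right)^{2}}\right) + 12 = \left(-4 + \frac{8 M^{2}}{\left(-5 + M\right)^{2}}\right) + 12 = 8 + \frac{8 M^{2}}{\left(-5 + M\right)^{2}}$)
$t{\left(-125 \right)} - 12322 = \left(8 + \frac{8 \left(-125\right)^{2}}{\left(-5 - 125\right)^{2}}\right) - 12322 = \left(8 + 8 \cdot 15625 \cdot \frac{1}{16900}\right) - 12322 = \left(8 + \frac{1250}{169}\right) - 12322 = \frac{2602}{169} - 12322 = - \frac{2079816}{169}$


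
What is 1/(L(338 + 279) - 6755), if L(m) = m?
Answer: -1/6138 ≈ -0.00016292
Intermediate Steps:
1/(L(338 + 279) - 6755) = 1/((338 + 279) - 6755) = 1/(617 - 6755) = 1/(-6138) = -1/6138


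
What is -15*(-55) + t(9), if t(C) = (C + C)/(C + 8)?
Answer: 14043/17 ≈ 826.06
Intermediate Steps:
t(C) = 2*C/(8 + C) (t(C) = (2*C)/(8 + C) = 2*C/(8 + C))
-15*(-55) + t(9) = -15*(-55) + 2*9/(8 + 9) = 825 + 2*9/17 = 825 + 2*9*(1/17) = 825 + 18/17 = 14043/17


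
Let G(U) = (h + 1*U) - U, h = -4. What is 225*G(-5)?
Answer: -900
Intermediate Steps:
G(U) = -4 (G(U) = (-4 + 1*U) - U = (-4 + U) - U = -4)
225*G(-5) = 225*(-4) = -900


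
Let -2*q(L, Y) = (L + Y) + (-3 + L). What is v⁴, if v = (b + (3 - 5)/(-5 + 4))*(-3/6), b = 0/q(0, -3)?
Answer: 1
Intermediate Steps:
q(L, Y) = 3/2 - L - Y/2 (q(L, Y) = -((L + Y) + (-3 + L))/2 = -(-3 + Y + 2*L)/2 = 3/2 - L - Y/2)
b = 0 (b = 0/(3/2 - 1*0 - ½*(-3)) = 0/(3/2 + 0 + 3/2) = 0/3 = 0*(⅓) = 0)
v = -1 (v = (0 + (3 - 5)/(-5 + 4))*(-3/6) = (0 - 2/(-1))*(-3*⅙) = (0 - 2*(-1))*(-½) = (0 + 2)*(-½) = 2*(-½) = -1)
v⁴ = (-1)⁴ = 1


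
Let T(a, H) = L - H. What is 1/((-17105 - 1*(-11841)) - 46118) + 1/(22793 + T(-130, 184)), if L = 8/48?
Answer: 172637/6970225210 ≈ 2.4768e-5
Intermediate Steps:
L = ⅙ (L = 8*(1/48) = ⅙ ≈ 0.16667)
T(a, H) = ⅙ - H
1/((-17105 - 1*(-11841)) - 46118) + 1/(22793 + T(-130, 184)) = 1/((-17105 - 1*(-11841)) - 46118) + 1/(22793 + (⅙ - 1*184)) = 1/((-17105 + 11841) - 46118) + 1/(22793 + (⅙ - 184)) = 1/(-5264 - 46118) + 1/(22793 - 1103/6) = 1/(-51382) + 1/(135655/6) = -1/51382 + 6/135655 = 172637/6970225210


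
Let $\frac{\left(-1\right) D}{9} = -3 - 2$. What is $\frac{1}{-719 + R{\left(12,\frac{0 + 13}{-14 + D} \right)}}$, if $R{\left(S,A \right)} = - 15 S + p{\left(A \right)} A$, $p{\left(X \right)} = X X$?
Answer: $- \frac{29791}{26779912} \approx -0.0011124$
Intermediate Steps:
$p{\left(X \right)} = X^{2}$
$D = 45$ ($D = - 9 \left(-3 - 2\right) = \left(-9\right) \left(-5\right) = 45$)
$R{\left(S,A \right)} = A^{3} - 15 S$ ($R{\left(S,A \right)} = - 15 S + A^{2} A = - 15 S + A^{3} = A^{3} - 15 S$)
$\frac{1}{-719 + R{\left(12,\frac{0 + 13}{-14 + D} \right)}} = \frac{1}{-719 + \left(\left(\frac{0 + 13}{-14 + 45}\right)^{3} - 180\right)} = \frac{1}{-719 - \left(180 - \left(\frac{13}{31}\right)^{3}\right)} = \frac{1}{-719 + \left(\frac{2197}{29791} - 180\right)} = \frac{1}{-719 - \frac{5360183}{29791}} = \frac{1}{- \frac{26779912}{29791}} = - \frac{29791}{26779912}$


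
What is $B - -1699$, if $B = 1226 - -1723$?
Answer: $4648$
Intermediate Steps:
$B = 2949$ ($B = 1226 + 1723 = 2949$)
$B - -1699 = 2949 - -1699 = 2949 + 1699 = 4648$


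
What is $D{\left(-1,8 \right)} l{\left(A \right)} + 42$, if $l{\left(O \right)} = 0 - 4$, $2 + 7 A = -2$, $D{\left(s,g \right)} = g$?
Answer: $10$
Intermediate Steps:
$A = - \frac{4}{7}$ ($A = - \frac{2}{7} + \frac{1}{7} \left(-2\right) = - \frac{2}{7} - \frac{2}{7} = - \frac{4}{7} \approx -0.57143$)
$l{\left(O \right)} = -4$
$D{\left(-1,8 \right)} l{\left(A \right)} + 42 = 8 \left(-4\right) + 42 = -32 + 42 = 10$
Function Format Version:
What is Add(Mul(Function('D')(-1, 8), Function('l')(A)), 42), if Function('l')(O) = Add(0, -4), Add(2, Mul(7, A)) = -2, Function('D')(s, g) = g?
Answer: 10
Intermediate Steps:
A = Rational(-4, 7) (A = Add(Rational(-2, 7), Mul(Rational(1, 7), -2)) = Add(Rational(-2, 7), Rational(-2, 7)) = Rational(-4, 7) ≈ -0.57143)
Function('l')(O) = -4
Add(Mul(Function('D')(-1, 8), Function('l')(A)), 42) = Add(Mul(8, -4), 42) = Add(-32, 42) = 10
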